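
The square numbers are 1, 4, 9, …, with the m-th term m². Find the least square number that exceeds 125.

Solve n² > 125 for integer n.
The largest n with value ≤ 125 is 11 (since 121 ≤ 125 < 144), so the first above is n = 12, value 144.

144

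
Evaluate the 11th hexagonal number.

The 11th hexagonal number is n(2n−1) with n = 11.
11·(2·11 − 1) = 11·21 = 231.

231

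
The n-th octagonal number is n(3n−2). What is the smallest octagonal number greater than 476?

481

Solve n(3n−2) > 476 for integer n.
The largest n with value ≤ 476 is 12 (since 408 ≤ 476 < 481), so the first above is n = 13, value 481.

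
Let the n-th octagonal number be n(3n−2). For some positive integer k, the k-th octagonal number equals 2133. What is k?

Set n(3n−2) = 2133, giving 3n² − 2n − 2133 = 0.
The discriminant is 4 + 12·2133 = 25600, and √25600 = 160.
So n = (2 + 160) / 6 = 162/6 = 27.
Check: 27·(3·27 − 2) = 2133. ✓

27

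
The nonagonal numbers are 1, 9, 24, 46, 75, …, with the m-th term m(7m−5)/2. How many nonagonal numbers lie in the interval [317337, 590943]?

The n-th nonagonal number is n(7n−5)/2.
Smallest index with value ≥ 317337: n = 302 (giving 318459).
Largest index with value ≤ 590943: n = 411 (giving 590196).
Indices 302 through 411: 110 terms.

110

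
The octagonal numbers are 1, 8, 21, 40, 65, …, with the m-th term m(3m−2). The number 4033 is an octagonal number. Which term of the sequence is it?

37

Set n(3n−2) = 4033, giving 3n² − 2n − 4033 = 0.
The discriminant is 4 + 12·4033 = 48400, and √48400 = 220.
So n = (2 + 220) / 6 = 222/6 = 37.
Check: 37·(3·37 − 2) = 4033. ✓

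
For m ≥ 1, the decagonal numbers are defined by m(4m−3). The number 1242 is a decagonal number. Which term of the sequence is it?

Set n(4n−3) = 1242, giving 4n² − 3n − 1242 = 0.
The discriminant is 9 + 16·1242 = 19881, and √19881 = 141.
So n = (3 + 141) / 8 = 144/8 = 18.

18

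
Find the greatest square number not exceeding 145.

Solve n² ≤ 145 for integer n.
n = 12 gives 144 ≤ 145, while n = 13 gives 169 > 145; so the answer is 144.

144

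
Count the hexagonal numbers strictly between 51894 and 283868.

215

The n-th hexagonal number is n(2n−1).
Smallest index with value > 51894: n = 162 (giving 52326).
Largest index with value < 283868: n = 376 (giving 282376).
Indices 162 through 376: 215 terms.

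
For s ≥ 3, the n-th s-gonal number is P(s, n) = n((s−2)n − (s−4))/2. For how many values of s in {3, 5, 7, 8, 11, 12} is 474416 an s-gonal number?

s = 3: P(3, 973) = 473851 and P(3, 974) = 474825; 474416 is not s-gonal.
s = 5: P(5, 562) = 473485 and P(5, 563) = 475172; 474416 is not s-gonal.
s = 7: P(7, 435) = 472410 and P(7, 436) = 474586; 474416 is not s-gonal.
s = 8: P(8, 398) = 474416. ✓
s = 11: P(11, 325) = 474175 and P(11, 326) = 477101; 474416 is not s-gonal.
s = 12: P(12, 308) = 473088 and P(12, 309) = 476169; 474416 is not s-gonal.
Hits: s ∈ {8} → 1.

1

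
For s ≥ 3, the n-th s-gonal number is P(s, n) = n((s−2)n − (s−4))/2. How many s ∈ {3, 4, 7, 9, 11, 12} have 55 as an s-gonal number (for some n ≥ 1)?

2

s = 3: P(3, 10) = 55. ✓
s = 4: P(4, 7) = 49 and P(4, 8) = 64; 55 is not s-gonal.
s = 7: P(7, 5) = 55. ✓
s = 9: P(9, 4) = 46 and P(9, 5) = 75; 55 is not s-gonal.
s = 11: P(11, 3) = 30 and P(11, 4) = 58; 55 is not s-gonal.
s = 12: P(12, 3) = 33 and P(12, 4) = 64; 55 is not s-gonal.
Hits: s ∈ {3, 7} → 2.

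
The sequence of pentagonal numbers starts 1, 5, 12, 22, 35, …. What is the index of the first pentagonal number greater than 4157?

Solve n(3n−1)/2 > 4157 for integer n.
The largest n with value ≤ 4157 is 52 (since 4030 ≤ 4157 < 4187), so the first above is n = 53, value 4187.

53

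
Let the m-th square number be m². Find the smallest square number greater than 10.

16

Solve n² > 10 for integer n.
The largest n with value ≤ 10 is 3 (since 9 ≤ 10 < 16), so the first above is n = 4, value 16.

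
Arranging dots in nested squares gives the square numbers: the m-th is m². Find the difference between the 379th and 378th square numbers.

757

n² − (n−1)² = 2n − 1, so 379² − 378² = 2·379 − 1 = 757.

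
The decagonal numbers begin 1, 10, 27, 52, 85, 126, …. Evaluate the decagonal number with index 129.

The 129th decagonal number is n(4n−3) with n = 129.
129·(4·129 − 3) = 129·513 = 66177.

66177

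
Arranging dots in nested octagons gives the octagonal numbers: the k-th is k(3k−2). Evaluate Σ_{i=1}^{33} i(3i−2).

Σ i(3i−2) = 3Σi² − 2Σi over i = 1..33.
Σi = 561 and Σi² = 12529.
3·12529 − 2·561 = 36465.

36465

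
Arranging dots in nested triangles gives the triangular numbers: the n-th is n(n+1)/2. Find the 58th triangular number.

58·59/2 = 3422/2 = 1711.

1711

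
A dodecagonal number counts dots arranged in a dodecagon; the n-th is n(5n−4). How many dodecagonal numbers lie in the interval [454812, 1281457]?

205

The n-th dodecagonal number is n(5n−4).
Smallest index with value ≥ 454812: n = 302 (giving 454812).
Largest index with value ≤ 1281457: n = 506 (giving 1278156).
Indices 302 through 506: 205 terms.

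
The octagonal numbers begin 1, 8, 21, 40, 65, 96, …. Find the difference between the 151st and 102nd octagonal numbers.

151·(3·151 − 2) = 68101 and 102·(3·102 − 2) = 31008.
Difference: 68101 − 31008 = 37093.

37093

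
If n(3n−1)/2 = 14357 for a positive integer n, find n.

98

Set n(3n−1)/2 = 14357, giving 3n² − n − 28714 = 0.
So n = (1 + 587) / 6 = 588/6 = 98.
Check: 98·(3·98 − 1)/2 = 14357. ✓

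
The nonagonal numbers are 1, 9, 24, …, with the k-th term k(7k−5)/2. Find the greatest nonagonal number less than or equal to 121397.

120621

Solve n(7n−5)/2 ≤ 121397 for integer n.
n = 186 gives 120621 ≤ 121397, while n = 187 gives 121924 > 121397; so the answer is 120621.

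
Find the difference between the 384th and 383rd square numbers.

767

n² − (n−1)² = 2n − 1, so 384² − 383² = 2·384 − 1 = 767.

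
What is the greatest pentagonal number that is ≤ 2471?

Solve n(3n−1)/2 ≤ 2471 for integer n.
n = 40 gives 2380 ≤ 2471, while n = 41 gives 2501 > 2471; so the answer is 2380.

2380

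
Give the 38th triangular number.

The 38th triangular number is n(n+1)/2 with n = 38.
38·39/2 = 1482/2 = 741.

741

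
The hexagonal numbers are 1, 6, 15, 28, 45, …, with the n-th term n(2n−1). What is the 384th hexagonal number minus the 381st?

384·(2·384 − 1) = 294528 and 381·(2·381 − 1) = 289941.
Difference: 294528 − 289941 = 4587.

4587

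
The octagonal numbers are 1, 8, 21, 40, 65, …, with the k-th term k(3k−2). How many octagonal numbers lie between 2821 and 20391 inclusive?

The n-th octagonal number is n(3n−2).
Smallest index with value ≥ 2821: n = 31 (giving 2821).
Largest index with value ≤ 20391: n = 82 (giving 20008).
Indices 31 through 82: 52 terms.

52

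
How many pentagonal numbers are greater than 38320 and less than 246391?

The n-th pentagonal number is n(3n−1)/2.
Smallest index with value > 38320: n = 161 (giving 38801).
Largest index with value < 246391: n = 405 (giving 245835).
Indices 161 through 405: 245 terms.

245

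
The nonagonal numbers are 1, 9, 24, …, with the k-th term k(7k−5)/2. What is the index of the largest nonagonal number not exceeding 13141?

Solve n(7n−5)/2 ≤ 13141 for integer n.
n = 61 gives 12871 ≤ 13141, while n = 62 gives 13299 > 13141; so the answer is index 61.

61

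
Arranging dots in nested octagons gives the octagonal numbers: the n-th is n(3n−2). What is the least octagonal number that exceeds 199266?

200725

Solve n(3n−2) > 199266 for integer n.
The largest n with value ≤ 199266 is 258 (since 199176 ≤ 199266 < 200725), so the first above is n = 259, value 200725.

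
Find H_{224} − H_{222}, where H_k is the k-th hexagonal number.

1782

224·(2·224 − 1) = 100128 and 222·(2·222 − 1) = 98346.
Difference: 100128 − 98346 = 1782.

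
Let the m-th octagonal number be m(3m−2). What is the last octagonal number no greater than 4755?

4720

Solve n(3n−2) ≤ 4755 for integer n.
n = 40 gives 4720 ≤ 4755, while n = 41 gives 4961 > 4755; so the answer is 4720.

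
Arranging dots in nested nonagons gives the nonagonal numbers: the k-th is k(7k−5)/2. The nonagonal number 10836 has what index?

56

Set n(7n−5)/2 = 10836, giving 7n² − 5n − 21672 = 0.
So n = (5 + 779) / 14 = 784/14 = 56.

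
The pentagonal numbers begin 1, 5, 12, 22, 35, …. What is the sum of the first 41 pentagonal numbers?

35301

Σ i(3i−1)/2 = (3Σi² − Σi) / 2 over i = 1..41.
Σi = 861 and Σi² = 23821.
(3·23821 − 1·861) / 2 = 70602/2 = 35301.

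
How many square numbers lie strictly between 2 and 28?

The n-th square number is n².
Smallest index with value > 2: n = 2 (giving 4).
Largest index with value < 28: n = 5 (giving 25).
Indices 2 through 5: 4 terms.

4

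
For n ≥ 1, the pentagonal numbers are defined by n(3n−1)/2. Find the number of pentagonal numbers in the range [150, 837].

The n-th pentagonal number is n(3n−1)/2.
Smallest index with value ≥ 150: n = 11 (giving 176).
Largest index with value ≤ 837: n = 23 (giving 782).
Indices 11 through 23: 13 terms.

13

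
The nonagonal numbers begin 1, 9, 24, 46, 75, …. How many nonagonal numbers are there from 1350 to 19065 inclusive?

55

The n-th nonagonal number is n(7n−5)/2.
Smallest index with value ≥ 1350: n = 20 (giving 1350).
Largest index with value ≤ 19065: n = 74 (giving 18981).
Indices 20 through 74: 55 terms.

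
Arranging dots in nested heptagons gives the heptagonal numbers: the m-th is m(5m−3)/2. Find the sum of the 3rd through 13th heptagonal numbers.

1903

Σ i(5i−3)/2 = (5Σi² − 3Σi) / 2 over i = 3..13.
Σi = 91 − 3 = 88 and Σi² = 819 − 5 = 814.
(5·814 − 3·88) / 2 = 3806/2 = 1903.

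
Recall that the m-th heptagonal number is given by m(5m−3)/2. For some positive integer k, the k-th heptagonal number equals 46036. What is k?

136

Set n(5n−3)/2 = 46036, giving 5n² − 3n − 92072 = 0.
The discriminant is 9 + 40·46036 = 1841449, and √1841449 = 1357.
So n = (3 + 1357) / 10 = 1360/10 = 136.
Check: 136·(5·136 − 3)/2 = 46036. ✓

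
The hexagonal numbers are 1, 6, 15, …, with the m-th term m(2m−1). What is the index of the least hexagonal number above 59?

6

Solve n(2n−1) > 59 for integer n.
The largest n with value ≤ 59 is 5 (since 45 ≤ 59 < 66), so the first above is n = 6, value 66.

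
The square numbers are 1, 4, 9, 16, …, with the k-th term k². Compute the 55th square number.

3025

The 55th square number is n² with n = 55.
55² = 3025.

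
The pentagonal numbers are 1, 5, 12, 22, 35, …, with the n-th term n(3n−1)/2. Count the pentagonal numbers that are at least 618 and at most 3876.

The n-th pentagonal number is n(3n−1)/2.
Smallest index with value ≥ 618: n = 21 (giving 651).
Largest index with value ≤ 3876: n = 51 (giving 3876).
Indices 21 through 51: 31 terms.

31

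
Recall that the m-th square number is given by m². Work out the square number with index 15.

225

The 15th square number is n² with n = 15.
15² = 225.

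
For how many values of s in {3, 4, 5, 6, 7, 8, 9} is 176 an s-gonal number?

s = 3: P(3, 18) = 171 and P(3, 19) = 190; 176 is not s-gonal.
s = 4: P(4, 13) = 169 and P(4, 14) = 196; 176 is not s-gonal.
s = 5: P(5, 11) = 176. ✓
s = 6: P(6, 9) = 153 and P(6, 10) = 190; 176 is not s-gonal.
s = 7: P(7, 8) = 148 and P(7, 9) = 189; 176 is not s-gonal.
s = 8: P(8, 8) = 176. ✓
s = 9: P(9, 7) = 154 and P(9, 8) = 204; 176 is not s-gonal.
Hits: s ∈ {5, 8} → 2.

2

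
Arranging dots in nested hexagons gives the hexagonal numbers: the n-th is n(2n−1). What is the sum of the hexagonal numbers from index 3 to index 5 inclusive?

Σ i(2i−1) = 2Σi² − Σi over i = 3..5.
Σi = 15 − 3 = 12 and Σi² = 55 − 5 = 50.
2·50 − 1·12 = 88.

88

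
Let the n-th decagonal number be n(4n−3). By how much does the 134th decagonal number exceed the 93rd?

37105

134·(4·134 − 3) = 71422 and 93·(4·93 − 3) = 34317.
Difference: 71422 − 34317 = 37105.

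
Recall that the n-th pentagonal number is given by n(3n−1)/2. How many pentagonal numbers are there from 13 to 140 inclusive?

The n-th pentagonal number is n(3n−1)/2.
Smallest index with value ≥ 13: n = 4 (giving 22).
Largest index with value ≤ 140: n = 9 (giving 117).
Indices 4 through 9: 6 terms.

6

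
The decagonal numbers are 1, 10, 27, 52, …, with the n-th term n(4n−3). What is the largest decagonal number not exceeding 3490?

Solve n(4n−3) ≤ 3490 for integer n.
n = 29 gives 3277 ≤ 3490, while n = 30 gives 3510 > 3490; so the answer is 3277.

3277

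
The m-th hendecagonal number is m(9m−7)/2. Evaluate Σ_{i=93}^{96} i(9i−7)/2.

159444

Σ i(9i−7)/2 = (9Σi² − 7Σi) / 2 over i = 93..96.
Σi = 4656 − 4278 = 378 and Σi² = 299536 − 263810 = 35726.
(9·35726 − 7·378) / 2 = 318888/2 = 159444.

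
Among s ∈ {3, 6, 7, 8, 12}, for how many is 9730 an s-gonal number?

2

s = 3: P(3, 139) = 9730. ✓
s = 6: P(6, 70) = 9730. ✓
s = 7: P(7, 62) = 9517 and P(7, 63) = 9828; 9730 is not s-gonal.
s = 8: P(8, 57) = 9633 and P(8, 58) = 9976; 9730 is not s-gonal.
s = 12: P(12, 44) = 9504 and P(12, 45) = 9945; 9730 is not s-gonal.
Hits: s ∈ {3, 6} → 2.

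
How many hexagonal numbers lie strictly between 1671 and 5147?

The n-th hexagonal number is n(2n−1).
Smallest index with value > 1671: n = 30 (giving 1770).
Largest index with value < 5147: n = 50 (giving 4950).
Indices 30 through 50: 21 terms.

21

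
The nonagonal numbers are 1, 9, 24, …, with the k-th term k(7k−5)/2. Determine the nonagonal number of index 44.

6666

The 44th nonagonal number is n(7n−5)/2 with n = 44.
44·(7·44 − 5)/2 = 44·303/2 = 6666.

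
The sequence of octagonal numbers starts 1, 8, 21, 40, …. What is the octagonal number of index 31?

The 31st octagonal number is n(3n−2) with n = 31.
31·(3·31 − 2) = 31·91 = 2821.

2821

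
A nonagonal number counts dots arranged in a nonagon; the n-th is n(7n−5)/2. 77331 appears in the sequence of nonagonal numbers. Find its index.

149

Set n(7n−5)/2 = 77331, giving 7n² − 5n − 154662 = 0.
The discriminant is 25 + 56·77331 = 4330561, and √4330561 = 2081.
So n = (5 + 2081) / 14 = 2086/14 = 149.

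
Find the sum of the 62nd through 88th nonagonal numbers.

Σ i(7i−5)/2 = (7Σi² − 5Σi) / 2 over i = 62..88.
Σi = 3916 − 1891 = 2025 and Σi² = 231044 − 77531 = 153513.
(7·153513 − 5·2025) / 2 = 1064466/2 = 532233.

532233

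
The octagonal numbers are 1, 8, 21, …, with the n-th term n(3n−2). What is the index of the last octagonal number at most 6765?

Solve n(3n−2) ≤ 6765 for integer n.
n = 47 gives 6533 ≤ 6765, while n = 48 gives 6816 > 6765; so the answer is index 47.

47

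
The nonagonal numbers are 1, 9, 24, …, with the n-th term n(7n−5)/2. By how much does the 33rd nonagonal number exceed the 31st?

443

33·(7·33 − 5)/2 = 3729 and 31·(7·31 − 5)/2 = 3286.
Difference: 3729 − 3286 = 443.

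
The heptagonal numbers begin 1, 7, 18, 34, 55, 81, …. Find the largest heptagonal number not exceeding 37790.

37638

Solve n(5n−3)/2 ≤ 37790 for integer n.
n = 123 gives 37638 ≤ 37790, while n = 124 gives 38254 > 37790; so the answer is 37638.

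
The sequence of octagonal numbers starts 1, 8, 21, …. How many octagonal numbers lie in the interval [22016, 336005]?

250

The n-th octagonal number is n(3n−2).
Smallest index with value ≥ 22016: n = 86 (giving 22016).
Largest index with value ≤ 336005: n = 335 (giving 336005).
Indices 86 through 335: 250 terms.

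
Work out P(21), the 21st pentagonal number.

651

The 21st pentagonal number is n(3n−1)/2 with n = 21.
21·(3·21 − 1)/2 = 21·62/2 = 21·31 = 651.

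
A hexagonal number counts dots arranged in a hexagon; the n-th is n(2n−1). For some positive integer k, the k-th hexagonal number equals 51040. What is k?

160

Set n(2n−1) = 51040, giving 2n² − n − 51040 = 0.
The discriminant is 1 + 8·51040 = 408321, and √408321 = 639.
So n = (1 + 639) / 4 = 640/4 = 160.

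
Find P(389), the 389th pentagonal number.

226787

The 389th pentagonal number is n(3n−1)/2 with n = 389.
389·(3·389 − 1)/2 = 389·1166/2 = 389·583 = 226787.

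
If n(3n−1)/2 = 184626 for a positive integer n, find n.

351

Set n(3n−1)/2 = 184626, giving 3n² − n − 369252 = 0.
The discriminant is 1 + 24·184626 = 4431025, and √4431025 = 2105.
So n = (1 + 2105) / 6 = 2106/6 = 351.
Check: 351·(3·351 − 1)/2 = 184626. ✓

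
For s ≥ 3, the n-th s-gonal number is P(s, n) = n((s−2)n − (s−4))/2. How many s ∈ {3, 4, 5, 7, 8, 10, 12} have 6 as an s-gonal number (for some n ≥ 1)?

s = 3: P(3, 3) = 6. ✓
s = 4: P(4, 2) = 4 and P(4, 3) = 9; 6 is not s-gonal.
s = 5: P(5, 2) = 5 and P(5, 3) = 12; 6 is not s-gonal.
s = 7: P(7, 1) = 1 and P(7, 2) = 7; 6 is not s-gonal.
s = 8: P(8, 1) = 1 and P(8, 2) = 8; 6 is not s-gonal.
s = 10: P(10, 1) = 1 and P(10, 2) = 10; 6 is not s-gonal.
s = 12: P(12, 1) = 1 and P(12, 2) = 12; 6 is not s-gonal.
Hits: s ∈ {3} → 1.

1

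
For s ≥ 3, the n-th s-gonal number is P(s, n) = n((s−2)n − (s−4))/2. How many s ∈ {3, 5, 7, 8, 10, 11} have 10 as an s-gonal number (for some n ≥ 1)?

2

s = 3: P(3, 4) = 10. ✓
s = 5: P(5, 2) = 5 and P(5, 3) = 12; 10 is not s-gonal.
s = 7: P(7, 2) = 7 and P(7, 3) = 18; 10 is not s-gonal.
s = 8: P(8, 2) = 8 and P(8, 3) = 21; 10 is not s-gonal.
s = 10: P(10, 2) = 10. ✓
s = 11: P(11, 1) = 1 and P(11, 2) = 11; 10 is not s-gonal.
Hits: s ∈ {3, 10} → 2.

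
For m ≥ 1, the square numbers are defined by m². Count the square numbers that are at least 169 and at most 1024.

The n-th square number is n².
Smallest index with value ≥ 169: n = 13 (giving 169).
Largest index with value ≤ 1024: n = 32 (giving 1024).
Indices 13 through 32: 20 terms.

20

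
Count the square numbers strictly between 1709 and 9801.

57

The n-th square number is n².
Smallest index with value > 1709: n = 42 (giving 1764).
Largest index with value < 9801: n = 98 (giving 9604).
Indices 42 through 98: 57 terms.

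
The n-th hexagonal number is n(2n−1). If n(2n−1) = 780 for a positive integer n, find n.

20

Set n(2n−1) = 780, giving 2n² − n − 780 = 0.
The discriminant is 1 + 8·780 = 6241, and √6241 = 79.
So n = (1 + 79) / 4 = 80/4 = 20.
Check: 20·(2·20 − 1) = 780. ✓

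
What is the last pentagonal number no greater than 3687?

Solve n(3n−1)/2 ≤ 3687 for integer n.
n = 49 gives 3577 ≤ 3687, while n = 50 gives 3725 > 3687; so the answer is 3577.

3577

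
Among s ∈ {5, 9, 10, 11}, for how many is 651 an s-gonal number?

2

s = 5: P(5, 21) = 651. ✓
s = 9: P(9, 14) = 651. ✓
s = 10: P(10, 13) = 637 and P(10, 14) = 742; 651 is not s-gonal.
s = 11: P(11, 12) = 606 and P(11, 13) = 715; 651 is not s-gonal.
Hits: s ∈ {5, 9} → 2.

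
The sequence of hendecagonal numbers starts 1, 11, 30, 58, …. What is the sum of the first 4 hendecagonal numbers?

Σ i(9i−7)/2 = (9Σi² − 7Σi) / 2 over i = 1..4.
Σi = 10 and Σi² = 30.
(9·30 − 7·10) / 2 = 200/2 = 100.

100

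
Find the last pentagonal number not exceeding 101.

92

Solve n(3n−1)/2 ≤ 101 for integer n.
n = 8 gives 92 ≤ 101, while n = 9 gives 117 > 101; so the answer is 92.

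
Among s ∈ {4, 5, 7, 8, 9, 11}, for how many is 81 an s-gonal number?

s = 4: P(4, 9) = 81. ✓
s = 5: P(5, 7) = 70 and P(5, 8) = 92; 81 is not s-gonal.
s = 7: P(7, 6) = 81. ✓
s = 8: P(8, 5) = 65 and P(8, 6) = 96; 81 is not s-gonal.
s = 9: P(9, 5) = 75 and P(9, 6) = 111; 81 is not s-gonal.
s = 11: P(11, 4) = 58 and P(11, 5) = 95; 81 is not s-gonal.
Hits: s ∈ {4, 7} → 2.

2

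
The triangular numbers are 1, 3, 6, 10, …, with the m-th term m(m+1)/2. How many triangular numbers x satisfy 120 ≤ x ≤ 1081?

The n-th triangular number is n(n+1)/2.
Smallest index with value ≥ 120: n = 15 (giving 120).
Largest index with value ≤ 1081: n = 46 (giving 1081).
Indices 15 through 46: 32 terms.

32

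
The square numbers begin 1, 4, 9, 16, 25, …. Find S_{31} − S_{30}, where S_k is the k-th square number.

61

n² − (n−1)² = 2n − 1, so 31² − 30² = 2·31 − 1 = 61.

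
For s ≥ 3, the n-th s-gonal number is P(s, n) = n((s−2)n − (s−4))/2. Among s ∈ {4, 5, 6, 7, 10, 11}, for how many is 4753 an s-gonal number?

s = 4: P(4, 68) = 4624 and P(4, 69) = 4761; 4753 is not s-gonal.
s = 5: P(5, 56) = 4676 and P(5, 57) = 4845; 4753 is not s-gonal.
s = 6: P(6, 49) = 4753. ✓
s = 7: P(7, 43) = 4558 and P(7, 44) = 4774; 4753 is not s-gonal.
s = 10: P(10, 34) = 4522 and P(10, 35) = 4795; 4753 is not s-gonal.
s = 11: P(11, 32) = 4496 and P(11, 33) = 4785; 4753 is not s-gonal.
Hits: s ∈ {6} → 1.

1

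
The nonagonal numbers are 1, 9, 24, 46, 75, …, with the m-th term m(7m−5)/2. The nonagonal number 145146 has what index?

204

Set n(7n−5)/2 = 145146, giving 7n² − 5n − 290292 = 0.
So n = (5 + 2851) / 14 = 2856/14 = 204.
Check: 204·(7·204 − 5)/2 = 145146. ✓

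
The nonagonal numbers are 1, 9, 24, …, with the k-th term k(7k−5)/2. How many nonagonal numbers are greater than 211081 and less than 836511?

244

The n-th nonagonal number is n(7n−5)/2.
Smallest index with value > 211081: n = 246 (giving 211191).
Largest index with value < 836511: n = 489 (giving 835701).
Indices 246 through 489: 244 terms.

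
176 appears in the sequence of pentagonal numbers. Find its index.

Set n(3n−1)/2 = 176, giving 3n² − n − 352 = 0.
The discriminant is 1 + 24·176 = 4225, and √4225 = 65.
So n = (1 + 65) / 6 = 66/6 = 11.

11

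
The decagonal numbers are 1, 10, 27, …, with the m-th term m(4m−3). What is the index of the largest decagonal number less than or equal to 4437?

Solve n(4n−3) ≤ 4437 for integer n.
n = 33 gives 4257 ≤ 4437, while n = 34 gives 4522 > 4437; so the answer is index 33.

33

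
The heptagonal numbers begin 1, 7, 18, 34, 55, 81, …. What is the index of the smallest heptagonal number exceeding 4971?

Solve n(5n−3)/2 > 4971 for integer n.
The largest n with value ≤ 4971 is 44 (since 4774 ≤ 4971 < 4995), so the first above is n = 45, value 4995.

45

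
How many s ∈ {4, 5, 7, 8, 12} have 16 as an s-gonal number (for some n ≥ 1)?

s = 4: P(4, 4) = 16. ✓
s = 5: P(5, 3) = 12 and P(5, 4) = 22; 16 is not s-gonal.
s = 7: P(7, 2) = 7 and P(7, 3) = 18; 16 is not s-gonal.
s = 8: P(8, 2) = 8 and P(8, 3) = 21; 16 is not s-gonal.
s = 12: P(12, 2) = 12 and P(12, 3) = 33; 16 is not s-gonal.
Hits: s ∈ {4} → 1.

1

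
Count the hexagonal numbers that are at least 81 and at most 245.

The n-th hexagonal number is n(2n−1).
Smallest index with value ≥ 81: n = 7 (giving 91).
Largest index with value ≤ 245: n = 11 (giving 231).
Indices 7 through 11: 5 terms.

5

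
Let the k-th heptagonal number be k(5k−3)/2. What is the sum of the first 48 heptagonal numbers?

93296

Σ i(5i−3)/2 = (5Σi² − 3Σi) / 2 over i = 1..48.
Σi = 1176 and Σi² = 38024.
(5·38024 − 3·1176) / 2 = 186592/2 = 93296.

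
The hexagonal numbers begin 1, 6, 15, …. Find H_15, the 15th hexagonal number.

435

The 15th hexagonal number is n(2n−1) with n = 15.
15·(2·15 − 1) = 15·29 = 435.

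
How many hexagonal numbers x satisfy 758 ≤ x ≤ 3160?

21

The n-th hexagonal number is n(2n−1).
Smallest index with value ≥ 758: n = 20 (giving 780).
Largest index with value ≤ 3160: n = 40 (giving 3160).
Indices 20 through 40: 21 terms.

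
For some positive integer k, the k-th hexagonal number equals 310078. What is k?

Set n(2n−1) = 310078, giving 2n² − n − 310078 = 0.
So n = (1 + 1575) / 4 = 1576/4 = 394.
Check: 394·(2·394 − 1) = 310078. ✓

394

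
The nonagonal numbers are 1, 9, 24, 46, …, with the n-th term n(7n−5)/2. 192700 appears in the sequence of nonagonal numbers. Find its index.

Set n(7n−5)/2 = 192700, giving 7n² − 5n − 385400 = 0.
The discriminant is 25 + 56·192700 = 10791225, and √10791225 = 3285.
So n = (5 + 3285) / 14 = 3290/14 = 235.

235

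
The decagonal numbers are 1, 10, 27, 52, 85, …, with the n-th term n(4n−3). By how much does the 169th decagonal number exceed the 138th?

37975

169·(4·169 − 3) = 113737 and 138·(4·138 − 3) = 75762.
Difference: 113737 − 75762 = 37975.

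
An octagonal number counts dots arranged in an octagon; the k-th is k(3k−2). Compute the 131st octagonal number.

The 131st octagonal number is n(3n−2) with n = 131.
131·(3·131 − 2) = 131·391 = 51221.

51221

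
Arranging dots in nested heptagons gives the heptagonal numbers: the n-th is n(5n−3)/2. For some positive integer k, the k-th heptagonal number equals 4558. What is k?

43

Set n(5n−3)/2 = 4558, giving 5n² − 3n − 9116 = 0.
So n = (3 + 427) / 10 = 430/10 = 43.
Check: 43·(5·43 − 3)/2 = 4558. ✓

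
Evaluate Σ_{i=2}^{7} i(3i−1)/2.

195

Σ i(3i−1)/2 = (3Σi² − Σi) / 2 over i = 2..7.
Σi = 28 − 1 = 27 and Σi² = 140 − 1 = 139.
(3·139 − 1·27) / 2 = 390/2 = 195.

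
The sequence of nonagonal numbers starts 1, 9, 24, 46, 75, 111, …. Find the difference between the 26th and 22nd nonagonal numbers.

26·(7·26 − 5)/2 = 2301 and 22·(7·22 − 5)/2 = 1639.
Difference: 2301 − 1639 = 662.

662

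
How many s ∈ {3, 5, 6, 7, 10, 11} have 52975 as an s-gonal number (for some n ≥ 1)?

s = 3: P(3, 325) = 52975. ✓
s = 5: P(5, 188) = 52922 and P(5, 189) = 53487; 52975 is not s-gonal.
s = 6: P(6, 163) = 52975. ✓
s = 7: P(7, 145) = 52345 and P(7, 146) = 53071; 52975 is not s-gonal.
s = 10: P(10, 115) = 52555 and P(10, 116) = 53476; 52975 is not s-gonal.
s = 11: P(11, 108) = 52110 and P(11, 109) = 53083; 52975 is not s-gonal.
Hits: s ∈ {3, 6} → 2.

2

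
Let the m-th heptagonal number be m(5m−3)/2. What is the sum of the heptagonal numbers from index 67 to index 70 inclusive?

Σ i(5i−3)/2 = (5Σi² − 3Σi) / 2 over i = 67..70.
Σi = 2485 − 2211 = 274 and Σi² = 116795 − 98021 = 18774.
(5·18774 − 3·274) / 2 = 93048/2 = 46524.

46524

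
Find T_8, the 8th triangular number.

The 8th triangular number is n(n+1)/2 with n = 8.
8·9/2 = 72/2 = 36.

36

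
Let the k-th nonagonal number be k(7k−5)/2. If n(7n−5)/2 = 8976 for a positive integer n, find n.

51

Set n(7n−5)/2 = 8976, giving 7n² − 5n − 17952 = 0.
The discriminant is 25 + 56·8976 = 502681, and √502681 = 709.
So n = (5 + 709) / 14 = 714/14 = 51.
Check: 51·(7·51 − 5)/2 = 8976. ✓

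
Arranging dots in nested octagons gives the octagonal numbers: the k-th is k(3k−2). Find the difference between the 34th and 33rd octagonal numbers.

199

Consecutive octagonal numbers differ by 6n − 5: here 6·34 − 5 = 199.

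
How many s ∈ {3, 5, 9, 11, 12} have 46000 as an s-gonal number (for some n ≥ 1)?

1

s = 3: P(3, 302) = 45753 and P(3, 303) = 46056; 46000 is not s-gonal.
s = 5: P(5, 175) = 45850 and P(5, 176) = 46376; 46000 is not s-gonal.
s = 9: P(9, 115) = 46000. ✓
s = 11: P(11, 101) = 45551 and P(11, 102) = 46461; 46000 is not s-gonal.
s = 12: P(12, 96) = 45696 and P(12, 97) = 46657; 46000 is not s-gonal.
Hits: s ∈ {9} → 1.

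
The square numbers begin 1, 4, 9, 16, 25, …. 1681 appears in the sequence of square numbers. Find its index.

We need n² = 1681, so n = √1681 = 41.

41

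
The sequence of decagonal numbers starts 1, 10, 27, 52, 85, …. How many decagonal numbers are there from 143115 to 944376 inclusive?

297

The n-th decagonal number is n(4n−3).
Smallest index with value ≥ 143115: n = 190 (giving 143830).
Largest index with value ≤ 944376: n = 486 (giving 943326).
Indices 190 through 486: 297 terms.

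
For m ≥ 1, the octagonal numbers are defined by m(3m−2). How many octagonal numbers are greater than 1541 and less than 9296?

32

The n-th octagonal number is n(3n−2).
Smallest index with value > 1541: n = 24 (giving 1680).
Largest index with value < 9296: n = 55 (giving 8965).
Indices 24 through 55: 32 terms.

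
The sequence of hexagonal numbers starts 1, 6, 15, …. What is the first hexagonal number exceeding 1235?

1326

Solve n(2n−1) > 1235 for integer n.
The largest n with value ≤ 1235 is 25 (since 1225 ≤ 1235 < 1326), so the first above is n = 26, value 1326.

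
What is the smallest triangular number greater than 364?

Solve n(n+1)/2 > 364 for integer n.
The largest n with value ≤ 364 is 26 (since 351 ≤ 364 < 378), so the first above is n = 27, value 378.

378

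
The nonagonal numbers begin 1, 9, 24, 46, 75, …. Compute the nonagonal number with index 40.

5500

40·(7·40 − 5)/2 = 40·275/2 = 5500.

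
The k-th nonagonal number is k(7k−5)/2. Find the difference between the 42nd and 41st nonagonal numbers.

288

Consecutive nonagonal numbers differ by 7n − 6: here 7·42 − 6 = 288.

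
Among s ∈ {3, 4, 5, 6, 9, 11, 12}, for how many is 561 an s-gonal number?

3

s = 3: P(3, 33) = 561. ✓
s = 4: P(4, 23) = 529 and P(4, 24) = 576; 561 is not s-gonal.
s = 5: P(5, 19) = 532 and P(5, 20) = 590; 561 is not s-gonal.
s = 6: P(6, 17) = 561. ✓
s = 9: P(9, 13) = 559 and P(9, 14) = 651; 561 is not s-gonal.
s = 11: P(11, 11) = 506 and P(11, 12) = 606; 561 is not s-gonal.
s = 12: P(12, 11) = 561. ✓
Hits: s ∈ {3, 6, 12} → 3.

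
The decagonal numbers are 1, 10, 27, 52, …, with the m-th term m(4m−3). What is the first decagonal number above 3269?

Solve n(4n−3) > 3269 for integer n.
The largest n with value ≤ 3269 is 28 (since 3052 ≤ 3269 < 3277), so the first above is n = 29, value 3277.

3277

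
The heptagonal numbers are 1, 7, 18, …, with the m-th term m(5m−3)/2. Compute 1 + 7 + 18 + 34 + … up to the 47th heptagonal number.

Σ i(5i−3)/2 = (5Σi² − 3Σi) / 2 over i = 1..47.
Σi = 1128 and Σi² = 35720.
(5·35720 − 3·1128) / 2 = 175216/2 = 87608.

87608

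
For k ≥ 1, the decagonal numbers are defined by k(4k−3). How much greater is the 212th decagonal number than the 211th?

1689

Consecutive decagonal numbers differ by 8n − 7: here 8·212 − 7 = 1689.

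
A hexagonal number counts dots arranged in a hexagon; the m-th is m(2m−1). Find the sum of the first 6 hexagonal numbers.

161

Σ i(2i−1) = 2Σi² − Σi over i = 1..6.
Σi = 21 and Σi² = 91.
2·91 − 1·21 = 161.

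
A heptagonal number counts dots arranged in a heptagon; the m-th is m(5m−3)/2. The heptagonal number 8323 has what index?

58

Set n(5n−3)/2 = 8323, giving 5n² − 3n − 16646 = 0.
The discriminant is 9 + 40·8323 = 332929, and √332929 = 577.
So n = (3 + 577) / 10 = 580/10 = 58.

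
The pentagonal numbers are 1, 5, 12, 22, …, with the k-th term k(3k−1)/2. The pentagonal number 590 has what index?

Set n(3n−1)/2 = 590, giving 3n² − n − 1180 = 0.
So n = (1 + 119) / 6 = 120/6 = 20.

20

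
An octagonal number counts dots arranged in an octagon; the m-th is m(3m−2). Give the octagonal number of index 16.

16·(3·16 − 2) = 16·46 = 736.

736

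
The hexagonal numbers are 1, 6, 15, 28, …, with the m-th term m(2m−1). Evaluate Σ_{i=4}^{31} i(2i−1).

Σ i(2i−1) = 2Σi² − Σi over i = 4..31.
Σi = 496 − 6 = 490 and Σi² = 10416 − 14 = 10402.
2·10402 − 1·490 = 20314.

20314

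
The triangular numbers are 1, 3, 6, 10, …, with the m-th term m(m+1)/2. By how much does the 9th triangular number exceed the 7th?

9·10/2 = 45 and 7·8/2 = 28.
Difference: 45 − 28 = 17.

17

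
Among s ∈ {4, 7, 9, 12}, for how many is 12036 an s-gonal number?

s = 4: P(4, 109) = 11881 and P(4, 110) = 12100; 12036 is not s-gonal.
s = 7: P(7, 69) = 11799 and P(7, 70) = 12145; 12036 is not s-gonal.
s = 9: P(9, 59) = 12036. ✓
s = 12: P(12, 49) = 11809 and P(12, 50) = 12300; 12036 is not s-gonal.
Hits: s ∈ {9} → 1.

1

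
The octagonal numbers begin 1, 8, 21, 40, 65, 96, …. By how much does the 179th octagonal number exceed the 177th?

2132

179·(3·179 − 2) = 95765 and 177·(3·177 − 2) = 93633.
Difference: 95765 − 93633 = 2132.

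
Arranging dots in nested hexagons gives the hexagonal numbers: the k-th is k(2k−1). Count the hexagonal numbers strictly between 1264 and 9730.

The n-th hexagonal number is n(2n−1).
Smallest index with value > 1264: n = 26 (giving 1326).
Largest index with value < 9730: n = 69 (giving 9453).
Indices 26 through 69: 44 terms.

44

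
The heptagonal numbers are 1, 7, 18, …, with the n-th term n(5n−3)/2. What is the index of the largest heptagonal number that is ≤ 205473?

Solve n(5n−3)/2 ≤ 205473 for integer n.
n = 286 gives 204061 ≤ 205473, while n = 287 gives 205492 > 205473; so the answer is index 286.

286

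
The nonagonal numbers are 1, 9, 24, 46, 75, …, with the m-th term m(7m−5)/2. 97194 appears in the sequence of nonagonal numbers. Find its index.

167

Set n(7n−5)/2 = 97194, giving 7n² − 5n − 194388 = 0.
The discriminant is 25 + 56·97194 = 5442889, and √5442889 = 2333.
So n = (5 + 2333) / 14 = 2338/14 = 167.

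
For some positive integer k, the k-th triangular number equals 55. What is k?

10

Set n(n+1)/2 = 55, giving n² + n − 110 = 0.
The discriminant is 1 + 8·55 = 441, and √441 = 21.
So n = (-1 + 21) / 2 = 20/2 = 10.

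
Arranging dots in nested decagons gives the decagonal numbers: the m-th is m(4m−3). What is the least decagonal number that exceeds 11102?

Solve n(4n−3) > 11102 for integer n.
The largest n with value ≤ 11102 is 53 (since 11077 ≤ 11102 < 11502), so the first above is n = 54, value 11502.

11502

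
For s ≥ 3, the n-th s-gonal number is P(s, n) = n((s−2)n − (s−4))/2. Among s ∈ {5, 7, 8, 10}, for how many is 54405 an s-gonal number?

s = 5: P(5, 190) = 54055 and P(5, 191) = 54626; 54405 is not s-gonal.
s = 7: P(7, 147) = 53802 and P(7, 148) = 54538; 54405 is not s-gonal.
s = 8: P(8, 135) = 54405. ✓
s = 10: P(10, 117) = 54405. ✓
Hits: s ∈ {8, 10} → 2.

2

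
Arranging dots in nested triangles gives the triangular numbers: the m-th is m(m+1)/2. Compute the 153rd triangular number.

The 153rd triangular number is n(n+1)/2 with n = 153.
153·154/2 = 23562/2 = 11781.

11781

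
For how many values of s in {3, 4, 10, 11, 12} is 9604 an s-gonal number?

s = 3: P(3, 138) = 9591 and P(3, 139) = 9730; 9604 is not s-gonal.
s = 4: P(4, 98) = 9604. ✓
s = 10: P(10, 49) = 9457 and P(10, 50) = 9850; 9604 is not s-gonal.
s = 11: P(11, 46) = 9361 and P(11, 47) = 9776; 9604 is not s-gonal.
s = 12: P(12, 44) = 9504 and P(12, 45) = 9945; 9604 is not s-gonal.
Hits: s ∈ {4} → 1.

1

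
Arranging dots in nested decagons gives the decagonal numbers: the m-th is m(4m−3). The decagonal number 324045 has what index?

Set n(4n−3) = 324045, giving 4n² − 3n − 324045 = 0.
So n = (3 + 2277) / 8 = 2280/8 = 285.
Check: 285·(4·285 − 3) = 324045. ✓

285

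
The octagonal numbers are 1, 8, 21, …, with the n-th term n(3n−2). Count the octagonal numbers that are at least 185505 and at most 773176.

The n-th octagonal number is n(3n−2).
Smallest index with value ≥ 185505: n = 249 (giving 185505).
Largest index with value ≤ 773176: n = 508 (giving 773176).
Indices 249 through 508: 260 terms.

260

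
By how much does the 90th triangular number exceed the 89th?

90

Consecutive triangular numbers differ by n: T_{90} − T_{89} = 90.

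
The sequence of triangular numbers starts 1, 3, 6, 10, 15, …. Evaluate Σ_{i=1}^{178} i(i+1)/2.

955860

Σ i(i+1)/2 = (Σi² + Σi) / 2 over i = 1..178.
Σi = 15931 and Σi² = 1895789.
(1·1895789 + 1·15931) / 2 = 1911720/2 = 955860.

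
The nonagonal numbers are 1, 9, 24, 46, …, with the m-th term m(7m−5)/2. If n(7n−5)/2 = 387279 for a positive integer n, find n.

333

Set n(7n−5)/2 = 387279, giving 7n² − 5n − 774558 = 0.
The discriminant is 25 + 56·387279 = 21687649, and √21687649 = 4657.
So n = (5 + 4657) / 14 = 4662/14 = 333.
Check: 333·(7·333 − 5)/2 = 387279. ✓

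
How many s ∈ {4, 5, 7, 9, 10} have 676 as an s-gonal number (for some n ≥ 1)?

1

s = 4: P(4, 26) = 676. ✓
s = 5: P(5, 21) = 651 and P(5, 22) = 715; 676 is not s-gonal.
s = 7: P(7, 16) = 616 and P(7, 17) = 697; 676 is not s-gonal.
s = 9: P(9, 14) = 651 and P(9, 15) = 750; 676 is not s-gonal.
s = 10: P(10, 13) = 637 and P(10, 14) = 742; 676 is not s-gonal.
Hits: s ∈ {4} → 1.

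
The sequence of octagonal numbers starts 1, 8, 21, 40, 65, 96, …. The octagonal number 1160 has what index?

Set n(3n−2) = 1160, giving 3n² − 2n − 1160 = 0.
So n = (2 + 118) / 6 = 120/6 = 20.
Check: 20·(3·20 − 2) = 1160. ✓

20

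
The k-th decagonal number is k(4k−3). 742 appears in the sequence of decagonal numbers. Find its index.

14

Set n(4n−3) = 742, giving 4n² − 3n − 742 = 0.
The discriminant is 9 + 16·742 = 11881, and √11881 = 109.
So n = (3 + 109) / 8 = 112/8 = 14.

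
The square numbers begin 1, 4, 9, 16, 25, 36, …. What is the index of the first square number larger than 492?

Solve n² > 492 for integer n.
The largest n with value ≤ 492 is 22 (since 484 ≤ 492 < 529), so the first above is n = 23, value 529.

23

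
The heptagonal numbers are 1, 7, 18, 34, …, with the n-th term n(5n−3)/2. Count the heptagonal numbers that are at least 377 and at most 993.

8

The n-th heptagonal number is n(5n−3)/2.
Smallest index with value ≥ 377: n = 13 (giving 403).
Largest index with value ≤ 993: n = 20 (giving 970).
Indices 13 through 20: 8 terms.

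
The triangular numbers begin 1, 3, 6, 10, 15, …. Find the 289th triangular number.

The 289th triangular number is n(n+1)/2 with n = 289.
289·290/2 = 83810/2 = 41905.

41905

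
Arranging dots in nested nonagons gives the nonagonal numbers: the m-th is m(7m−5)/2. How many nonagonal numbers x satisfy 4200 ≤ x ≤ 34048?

The n-th nonagonal number is n(7n−5)/2.
Smallest index with value ≥ 4200: n = 35 (giving 4200).
Largest index with value ≤ 34048: n = 98 (giving 33369).
Indices 35 through 98: 64 terms.

64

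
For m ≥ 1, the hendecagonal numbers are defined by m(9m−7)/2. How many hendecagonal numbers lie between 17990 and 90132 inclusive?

The n-th hendecagonal number is n(9n−7)/2.
Smallest index with value ≥ 17990: n = 64 (giving 18208).
Largest index with value ≤ 90132: n = 141 (giving 88971).
Indices 64 through 141: 78 terms.

78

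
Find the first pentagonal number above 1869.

1926

Solve n(3n−1)/2 > 1869 for integer n.
The largest n with value ≤ 1869 is 35 (since 1820 ≤ 1869 < 1926), so the first above is n = 36, value 1926.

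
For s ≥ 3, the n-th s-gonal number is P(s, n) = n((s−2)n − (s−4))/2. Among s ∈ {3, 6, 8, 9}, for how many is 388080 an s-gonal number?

s = 3: P(3, 880) = 387640 and P(3, 881) = 388521; 388080 is not s-gonal.
s = 6: P(6, 440) = 386760 and P(6, 441) = 388521; 388080 is not s-gonal.
s = 8: P(8, 360) = 388080. ✓
s = 9: P(9, 333) = 387279 and P(9, 334) = 389611; 388080 is not s-gonal.
Hits: s ∈ {8} → 1.

1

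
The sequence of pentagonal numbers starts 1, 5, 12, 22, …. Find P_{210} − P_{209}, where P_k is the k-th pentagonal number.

Consecutive pentagonal numbers differ by 3n − 2: here 3·210 − 2 = 628.

628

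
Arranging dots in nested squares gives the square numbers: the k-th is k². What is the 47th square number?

47² = 2209.

2209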